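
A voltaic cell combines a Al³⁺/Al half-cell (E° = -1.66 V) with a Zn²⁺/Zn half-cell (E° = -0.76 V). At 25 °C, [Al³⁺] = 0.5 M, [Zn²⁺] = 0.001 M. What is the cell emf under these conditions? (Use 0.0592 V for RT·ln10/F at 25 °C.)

The Zn²⁺/Zn couple has the higher reduction potential and acts as the cathode, so E°_cell = -0.76 − (-1.66) = 0.90 V.
Balancing electrons gives n = 6; the reaction quotient is Q = [Al³⁺]^2/[Zn²⁺]^3 = 2.5 × 10^8.
At 25 °C, E = E° − (0.0592/n) log Q = 0.90 − (0.0592/6)(8.398) = 0.900 − 0.083 = 0.817 V.

0.817 V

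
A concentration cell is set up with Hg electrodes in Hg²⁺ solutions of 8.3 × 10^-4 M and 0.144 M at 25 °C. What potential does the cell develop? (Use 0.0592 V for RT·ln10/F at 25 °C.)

0.066 V

Both half-cells are Hg²⁺/Hg, so E°_cell = 0. The concentrated side is the cathode; the cell reaction moves Hg²⁺ from high to low concentration with n = 2.
Q = [Hg²⁺]_dilute/[Hg²⁺]_conc = 8.3 × 10^-4/0.144 = 0.00576.
E = 0 − (0.0592/2) log Q = −(0.0592/2)(-2.239) = 0.0663 V.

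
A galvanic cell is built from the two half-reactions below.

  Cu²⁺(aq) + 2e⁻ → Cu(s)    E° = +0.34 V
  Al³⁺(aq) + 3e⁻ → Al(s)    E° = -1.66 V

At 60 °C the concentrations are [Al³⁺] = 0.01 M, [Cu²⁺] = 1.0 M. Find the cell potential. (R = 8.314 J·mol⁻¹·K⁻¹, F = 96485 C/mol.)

2.04 V

The Cu²⁺/Cu couple has the higher reduction potential and acts as the cathode, so E°_cell = +0.34 − (-1.66) = 2.00 V.
Balancing electrons gives n = 6; the reaction quotient is Q = [Al³⁺]^2/[Cu²⁺]^3 = 1 × 10^-4.
E = E° − (RT/nF) ln Q = 2.00 − (8.314×333)/(6×96485) × (-9.210) = 2.000 + 0.044 = 2.044 V.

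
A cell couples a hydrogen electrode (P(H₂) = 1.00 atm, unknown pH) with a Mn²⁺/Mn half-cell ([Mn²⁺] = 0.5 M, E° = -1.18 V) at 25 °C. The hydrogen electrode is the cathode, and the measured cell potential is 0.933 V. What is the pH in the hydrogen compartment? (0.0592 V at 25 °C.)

pH = 4.32

E°_cell = 1.18 V and n = 2.
log Q = n(E° − E)/0.0592 = 2×(1.18 − 0.933)/0.0592 = 8.345.
With Q = [Mn²⁺]·P(H₂) / [H⁺]^2, solving for [H⁺] gives log[H⁺] = -4.323, so pH = 4.32.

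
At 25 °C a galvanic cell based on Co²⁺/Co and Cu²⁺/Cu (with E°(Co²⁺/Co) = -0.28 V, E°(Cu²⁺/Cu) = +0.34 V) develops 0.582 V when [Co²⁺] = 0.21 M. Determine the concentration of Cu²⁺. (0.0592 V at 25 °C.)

0.011 M

From the Nernst equation, log Q = n(E° − E)/0.0592 = 2(0.62 − 0.582)/0.0592 = 1.284, so Q = 19.2.
With Q = [Co²⁺]/[Cu²⁺] and the known concentrations, [Cu²⁺] in the denominator gives [Cu²⁺] = 0.011 M.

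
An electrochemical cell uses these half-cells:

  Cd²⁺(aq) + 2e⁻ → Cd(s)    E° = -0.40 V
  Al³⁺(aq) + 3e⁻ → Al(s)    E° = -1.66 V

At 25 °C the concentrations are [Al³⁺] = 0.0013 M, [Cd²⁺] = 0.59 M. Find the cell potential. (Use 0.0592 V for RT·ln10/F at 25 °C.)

The Cd²⁺/Cd couple has the higher reduction potential and acts as the cathode, so E°_cell = -0.40 − (-1.66) = 1.26 V.
Balancing electrons gives n = 6; the reaction quotient is Q = [Al³⁺]^2/[Cd²⁺]^3 = 8.23 × 10^-6.
At 25 °C, E = E° − (0.0592/n) log Q = 1.26 − (0.0592/6)(-5.085) = 1.260 + 0.050 = 1.310 V.

1.31 V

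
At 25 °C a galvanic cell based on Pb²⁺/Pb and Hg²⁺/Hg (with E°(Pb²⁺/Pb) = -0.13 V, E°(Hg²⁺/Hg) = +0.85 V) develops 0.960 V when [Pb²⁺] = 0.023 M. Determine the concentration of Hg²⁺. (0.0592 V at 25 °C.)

0.0049 M

From the Nernst equation, log Q = n(E° − E)/0.0592 = 2(0.98 − 0.960)/0.0592 = 0.676, so Q = 4.74.
With Q = [Pb²⁺]/[Hg²⁺] and the known concentrations, [Hg²⁺] in the denominator gives [Hg²⁺] = 0.0049 M.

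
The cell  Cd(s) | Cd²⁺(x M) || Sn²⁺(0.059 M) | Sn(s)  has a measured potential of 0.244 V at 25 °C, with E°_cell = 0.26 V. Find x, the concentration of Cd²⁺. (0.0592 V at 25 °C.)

From the Nernst equation, log Q = n(E° − E)/0.0592 = 2(0.26 − 0.244)/0.0592 = 0.541, so Q = 3.47.
With Q = [Cd²⁺]/[Sn²⁺] and the known concentrations, [Cd²⁺] in the numerator gives [Cd²⁺] = 0.2 M.

0.2 M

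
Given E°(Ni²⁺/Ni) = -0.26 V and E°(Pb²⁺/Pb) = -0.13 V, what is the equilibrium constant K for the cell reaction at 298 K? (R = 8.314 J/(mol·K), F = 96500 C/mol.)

E°_cell = -0.13 − (-0.26) = 0.13 V, with n = 2 electrons transferred.
At equilibrium E = 0, so the Nernst equation gives ln K = nFE°/RT = (2)(96500)(0.13)/((8.314)(298)) = 10.13.
K = e^10.13 = 2.5 × 10^4.

2.5 × 10^4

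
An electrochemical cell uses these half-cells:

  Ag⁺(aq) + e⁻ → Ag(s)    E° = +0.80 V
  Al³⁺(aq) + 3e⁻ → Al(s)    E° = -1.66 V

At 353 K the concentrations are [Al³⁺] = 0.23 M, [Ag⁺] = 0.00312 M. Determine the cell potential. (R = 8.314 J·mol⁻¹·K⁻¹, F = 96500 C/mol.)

The Ag⁺/Ag couple has the higher reduction potential and acts as the cathode, so E°_cell = +0.80 − (-1.66) = 2.46 V.
Balancing electrons gives n = 3; the reaction quotient is Q = [Al³⁺]/[Ag⁺]^3 = 7.57 × 10^6.
E = E° − (RT/nF) ln Q = 2.46 − (8.314×353)/(3×96500) × (15.840) = 2.460 − 0.161 = 2.299 V.

2.30 V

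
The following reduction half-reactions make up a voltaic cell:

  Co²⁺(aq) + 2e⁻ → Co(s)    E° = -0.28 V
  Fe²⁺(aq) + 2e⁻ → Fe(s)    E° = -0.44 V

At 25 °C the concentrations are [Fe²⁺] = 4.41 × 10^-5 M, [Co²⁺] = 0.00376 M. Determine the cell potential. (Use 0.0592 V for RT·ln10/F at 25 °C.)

0.217 V

The Co²⁺/Co couple has the higher reduction potential and acts as the cathode, so E°_cell = -0.28 − (-0.44) = 0.16 V.
Balancing electrons gives n = 2; the reaction quotient is Q = [Fe²⁺]/[Co²⁺] = 0.0117.
At 25 °C, E = E° − (0.0592/n) log Q = 0.16 − (0.0592/2)(-1.931) = 0.160 + 0.057 = 0.217 V.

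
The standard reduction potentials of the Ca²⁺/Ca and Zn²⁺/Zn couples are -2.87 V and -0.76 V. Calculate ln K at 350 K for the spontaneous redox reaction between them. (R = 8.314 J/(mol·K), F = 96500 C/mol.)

ln K = 139.9

E°_cell = -0.76 − (-2.87) = 2.11 V, with n = 2 electrons transferred.
At equilibrium E = 0, so the Nernst equation gives ln K = nFE°/RT = (2)(96500)(2.11)/((8.314)(350)) = 139.95.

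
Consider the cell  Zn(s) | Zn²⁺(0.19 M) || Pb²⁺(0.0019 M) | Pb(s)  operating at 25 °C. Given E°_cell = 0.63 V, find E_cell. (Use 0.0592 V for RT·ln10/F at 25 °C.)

Balancing electrons gives n = 2; the reaction quotient is Q = [Zn²⁺]/[Pb²⁺] = 100.
At 25 °C, E = E° − (0.0592/n) log Q = 0.63 − (0.0592/2)(2.000) = 0.630 − 0.059 = 0.571 V.

0.571 V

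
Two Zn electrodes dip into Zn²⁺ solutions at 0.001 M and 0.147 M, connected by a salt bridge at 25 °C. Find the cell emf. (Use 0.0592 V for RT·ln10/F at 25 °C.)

0.064 V

Both half-cells are Zn²⁺/Zn, so E°_cell = 0. The concentrated side is the cathode; the cell reaction moves Zn²⁺ from high to low concentration with n = 2.
Q = [Zn²⁺]_dilute/[Zn²⁺]_conc = 0.001/0.147 = 0.00680.
E = 0 − (0.0592/2) log Q = −(0.0592/2)(-2.167) = 0.0641 V.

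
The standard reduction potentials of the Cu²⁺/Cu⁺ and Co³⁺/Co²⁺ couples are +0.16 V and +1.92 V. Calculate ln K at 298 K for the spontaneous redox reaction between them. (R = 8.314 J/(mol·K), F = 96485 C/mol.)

E°_cell = +1.92 − (+0.16) = 1.76 V, with n = 1 electron transferred.
At equilibrium E = 0, so the Nernst equation gives ln K = nFE°/RT = (1)(96485)(1.76)/((8.314)(298)) = 68.54.

ln K = 68.5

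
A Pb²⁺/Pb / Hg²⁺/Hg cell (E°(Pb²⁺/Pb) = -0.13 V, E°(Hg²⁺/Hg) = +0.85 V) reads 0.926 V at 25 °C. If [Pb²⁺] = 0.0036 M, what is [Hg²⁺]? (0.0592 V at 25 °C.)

From the Nernst equation, log Q = n(E° − E)/0.0592 = 2(0.98 − 0.926)/0.0592 = 1.824, so Q = 66.7.
With Q = [Pb²⁺]/[Hg²⁺] and the known concentrations, [Hg²⁺] in the denominator gives [Hg²⁺] = 5.4 × 10^-5 M.

5.4 × 10^-5 M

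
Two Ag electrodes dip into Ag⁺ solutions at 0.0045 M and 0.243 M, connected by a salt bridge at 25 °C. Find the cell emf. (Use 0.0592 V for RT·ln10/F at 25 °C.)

0.10 V

Both half-cells are Ag⁺/Ag, so E°_cell = 0. The concentrated side is the cathode; the cell reaction moves Ag⁺ from high to low concentration with n = 1.
Q = [Ag⁺]_dilute/[Ag⁺]_conc = 0.0045/0.243 = 0.0185.
E = 0 − (0.0592/1) log Q = −(0.0592/1)(-1.732) = 0.1025 V.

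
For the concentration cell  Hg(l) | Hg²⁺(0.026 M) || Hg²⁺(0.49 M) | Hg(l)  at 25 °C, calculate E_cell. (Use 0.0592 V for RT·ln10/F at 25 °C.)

0.038 V

Both half-cells are Hg²⁺/Hg, so E°_cell = 0. The concentrated side is the cathode; the cell reaction moves Hg²⁺ from high to low concentration with n = 2.
Q = [Hg²⁺]_dilute/[Hg²⁺]_conc = 0.026/0.49 = 0.0531.
E = 0 − (0.0592/2) log Q = −(0.0592/2)(-1.275) = 0.0377 V.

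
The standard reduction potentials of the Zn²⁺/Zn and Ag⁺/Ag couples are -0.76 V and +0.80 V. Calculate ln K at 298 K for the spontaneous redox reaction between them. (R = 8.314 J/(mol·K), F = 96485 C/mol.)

ln K = 121.5

E°_cell = +0.80 − (-0.76) = 1.56 V, with n = 2 electrons transferred.
At equilibrium E = 0, so the Nernst equation gives ln K = nFE°/RT = (2)(96485)(1.56)/((8.314)(298)) = 121.50.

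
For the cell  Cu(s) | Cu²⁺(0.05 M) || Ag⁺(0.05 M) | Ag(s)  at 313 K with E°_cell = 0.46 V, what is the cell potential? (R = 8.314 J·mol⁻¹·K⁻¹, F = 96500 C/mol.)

0.420 V

Balancing electrons gives n = 2; the reaction quotient is Q = [Cu²⁺]/[Ag⁺]^2 = 20.0.
E = E° − (RT/nF) ln Q = 0.46 − (8.314×313)/(2×96500) × (2.996) = 0.460 − 0.040 = 0.420 V.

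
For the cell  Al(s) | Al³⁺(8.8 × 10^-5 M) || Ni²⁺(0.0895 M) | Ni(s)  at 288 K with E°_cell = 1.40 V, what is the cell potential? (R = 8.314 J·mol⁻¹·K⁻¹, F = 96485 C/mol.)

Balancing electrons gives n = 6; the reaction quotient is Q = [Al³⁺]^2/[Ni²⁺]^3 = 1.08 × 10^-5.
E = E° − (RT/nF) ln Q = 1.40 − (8.314×288)/(6×96485) × (-11.436) = 1.400 + 0.047 = 1.447 V.

1.45 V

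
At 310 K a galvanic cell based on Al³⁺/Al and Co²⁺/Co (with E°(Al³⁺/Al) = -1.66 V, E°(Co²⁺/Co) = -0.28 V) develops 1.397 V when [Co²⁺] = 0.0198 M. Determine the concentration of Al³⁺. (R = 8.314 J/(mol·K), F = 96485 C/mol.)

From the Nernst equation, ln Q = nF(E° − E)/RT = 6×96485×(1.38 − 1.397)/(8.314×310) = -3.818, so Q = 0.0220.
With Q = [Al³⁺]^2/[Co²⁺]^3 and the known concentrations, [Al³⁺]^2 in the numerator gives [Al³⁺] = 4.1 × 10^-4 M.

4.1 × 10^-4 M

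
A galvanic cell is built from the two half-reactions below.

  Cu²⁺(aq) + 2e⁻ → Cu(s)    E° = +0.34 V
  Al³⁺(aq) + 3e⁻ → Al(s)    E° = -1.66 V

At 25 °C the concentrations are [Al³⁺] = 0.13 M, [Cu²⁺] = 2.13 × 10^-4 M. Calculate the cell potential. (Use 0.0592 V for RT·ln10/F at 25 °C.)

1.91 V

The Cu²⁺/Cu couple has the higher reduction potential and acts as the cathode, so E°_cell = +0.34 − (-1.66) = 2.00 V.
Balancing electrons gives n = 6; the reaction quotient is Q = [Al³⁺]^2/[Cu²⁺]^3 = 1.75 × 10^9.
At 25 °C, E = E° − (0.0592/n) log Q = 2.00 − (0.0592/6)(9.243) = 2.000 − 0.091 = 1.909 V.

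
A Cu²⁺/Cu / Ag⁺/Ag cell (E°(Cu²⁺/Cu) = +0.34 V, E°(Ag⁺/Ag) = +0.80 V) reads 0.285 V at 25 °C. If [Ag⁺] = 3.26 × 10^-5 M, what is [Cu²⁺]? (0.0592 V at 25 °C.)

8.7 × 10^-4 M

From the Nernst equation, log Q = n(E° − E)/0.0592 = 2(0.46 − 0.285)/0.0592 = 5.912, so Q = 8.17 × 10^5.
With Q = [Cu²⁺]/[Ag⁺]^2 and the known concentrations, [Cu²⁺] in the numerator gives [Cu²⁺] = 8.7 × 10^-4 M.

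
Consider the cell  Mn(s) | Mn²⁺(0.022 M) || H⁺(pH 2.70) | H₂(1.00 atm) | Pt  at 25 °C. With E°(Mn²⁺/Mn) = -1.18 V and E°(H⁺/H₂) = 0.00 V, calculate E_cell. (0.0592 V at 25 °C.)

1.07 V

The hydrogen couple is the cathode, so E°_cell = 1.18 V; n = 2.
[H⁺] = 10^(−2.70) = 0.0020 M, and Q = [Mn²⁺]·P(H₂) / [H⁺]^2 = 5530.
E = E° − (0.0592/2) log Q = 1.18 − (0.0592/2)(3.742) = 1.069 V.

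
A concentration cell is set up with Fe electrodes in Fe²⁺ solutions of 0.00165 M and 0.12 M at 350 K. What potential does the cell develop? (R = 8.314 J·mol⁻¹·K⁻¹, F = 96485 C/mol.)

0.065 V

Both half-cells are Fe²⁺/Fe, so E°_cell = 0. The concentrated side is the cathode; the cell reaction moves Fe²⁺ from high to low concentration with n = 2.
Q = [Fe²⁺]_dilute/[Fe²⁺]_conc = 0.00165/0.12 = 0.0138.
E = 0 − (RT/nF) ln Q = −((8.314×350)/(2×96485))(-4.287) = 0.0646 V.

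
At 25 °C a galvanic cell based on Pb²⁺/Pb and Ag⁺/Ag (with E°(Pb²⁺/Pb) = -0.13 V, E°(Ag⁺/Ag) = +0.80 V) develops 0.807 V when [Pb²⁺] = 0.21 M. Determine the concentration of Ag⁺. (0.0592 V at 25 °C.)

0.0038 M

From the Nernst equation, log Q = n(E° − E)/0.0592 = 2(0.93 − 0.807)/0.0592 = 4.155, so Q = 1.43 × 10^4.
With Q = [Pb²⁺]/[Ag⁺]^2 and the known concentrations, [Ag⁺]^2 in the denominator gives [Ag⁺] = 0.0038 M.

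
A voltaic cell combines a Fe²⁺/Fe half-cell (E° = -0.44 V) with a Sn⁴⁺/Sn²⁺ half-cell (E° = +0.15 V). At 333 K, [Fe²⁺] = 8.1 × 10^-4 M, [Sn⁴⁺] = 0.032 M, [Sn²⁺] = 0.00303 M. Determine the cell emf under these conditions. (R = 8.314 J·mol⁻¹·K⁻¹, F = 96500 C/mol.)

The Sn⁴⁺/Sn²⁺ couple has the higher reduction potential and acts as the cathode, so E°_cell = +0.15 − (-0.44) = 0.59 V.
Balancing electrons gives n = 2; the reaction quotient is Q = [Fe²⁺]·[Sn²⁺]/[Sn⁴⁺] = 7.67 × 10^-5.
E = E° − (RT/nF) ln Q = 0.59 − (8.314×333)/(2×96500) × (-9.476) = 0.590 + 0.136 = 0.726 V.

0.726 V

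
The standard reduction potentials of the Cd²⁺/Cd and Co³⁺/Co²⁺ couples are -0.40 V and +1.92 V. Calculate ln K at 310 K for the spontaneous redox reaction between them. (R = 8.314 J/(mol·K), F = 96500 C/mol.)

E°_cell = +1.92 − (-0.40) = 2.32 V, with n = 2 electrons transferred.
At equilibrium E = 0, so the Nernst equation gives ln K = nFE°/RT = (2)(96500)(2.32)/((8.314)(310)) = 173.73.

ln K = 173.7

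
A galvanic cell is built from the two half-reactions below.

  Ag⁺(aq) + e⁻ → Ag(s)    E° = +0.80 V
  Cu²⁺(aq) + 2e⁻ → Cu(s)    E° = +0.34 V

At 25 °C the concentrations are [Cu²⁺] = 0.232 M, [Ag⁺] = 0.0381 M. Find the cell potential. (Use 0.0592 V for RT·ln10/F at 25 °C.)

0.395 V

The Ag⁺/Ag couple has the higher reduction potential and acts as the cathode, so E°_cell = +0.80 − (+0.34) = 0.46 V.
Balancing electrons gives n = 2; the reaction quotient is Q = [Cu²⁺]/[Ag⁺]^2 = 160.
At 25 °C, E = E° − (0.0592/n) log Q = 0.46 − (0.0592/2)(2.204) = 0.460 − 0.065 = 0.395 V.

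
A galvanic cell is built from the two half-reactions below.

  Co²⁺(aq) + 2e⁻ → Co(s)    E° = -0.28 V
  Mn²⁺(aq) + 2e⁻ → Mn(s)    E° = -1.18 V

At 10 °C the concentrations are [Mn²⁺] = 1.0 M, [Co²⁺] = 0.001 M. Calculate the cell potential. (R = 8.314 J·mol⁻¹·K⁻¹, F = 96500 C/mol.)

The Co²⁺/Co couple has the higher reduction potential and acts as the cathode, so E°_cell = -0.28 − (-1.18) = 0.90 V.
Balancing electrons gives n = 2; the reaction quotient is Q = [Mn²⁺]/[Co²⁺] = 1000.
E = E° − (RT/nF) ln Q = 0.90 − (8.314×283)/(2×96500) × (6.908) = 0.900 − 0.084 = 0.816 V.

0.816 V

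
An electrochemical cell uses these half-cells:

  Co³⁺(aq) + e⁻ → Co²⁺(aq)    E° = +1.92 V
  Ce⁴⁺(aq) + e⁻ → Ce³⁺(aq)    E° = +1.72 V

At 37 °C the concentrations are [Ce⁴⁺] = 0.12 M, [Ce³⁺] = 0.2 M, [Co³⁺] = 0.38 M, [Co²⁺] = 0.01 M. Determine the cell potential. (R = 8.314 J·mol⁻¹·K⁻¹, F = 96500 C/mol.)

The Co³⁺/Co²⁺ couple has the higher reduction potential and acts as the cathode, so E°_cell = +1.92 − (+1.72) = 0.20 V.
Balancing electrons gives n = 1; the reaction quotient is Q = [Ce⁴⁺]·[Co²⁺]/([Ce³⁺]·[Co³⁺]) = 0.0158.
E = E° − (RT/nF) ln Q = 0.20 − (8.314×310)/(1×96500) × (-4.148) = 0.200 + 0.111 = 0.311 V.

0.311 V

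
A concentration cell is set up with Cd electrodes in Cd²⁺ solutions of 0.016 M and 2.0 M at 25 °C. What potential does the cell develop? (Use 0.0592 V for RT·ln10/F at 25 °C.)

Both half-cells are Cd²⁺/Cd, so E°_cell = 0. The concentrated side is the cathode; the cell reaction moves Cd²⁺ from high to low concentration with n = 2.
Q = [Cd²⁺]_dilute/[Cd²⁺]_conc = 0.016/2.0 = 0.00800.
E = 0 − (0.0592/2) log Q = −(0.0592/2)(-2.097) = 0.0621 V.

0.062 V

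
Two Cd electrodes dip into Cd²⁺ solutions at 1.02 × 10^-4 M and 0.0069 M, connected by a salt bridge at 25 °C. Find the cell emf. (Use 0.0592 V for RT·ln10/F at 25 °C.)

0.054 V

Both half-cells are Cd²⁺/Cd, so E°_cell = 0. The concentrated side is the cathode; the cell reaction moves Cd²⁺ from high to low concentration with n = 2.
Q = [Cd²⁺]_dilute/[Cd²⁺]_conc = 1.02 × 10^-4/0.0069 = 0.0148.
E = 0 − (0.0592/2) log Q = −(0.0592/2)(-1.830) = 0.0542 V.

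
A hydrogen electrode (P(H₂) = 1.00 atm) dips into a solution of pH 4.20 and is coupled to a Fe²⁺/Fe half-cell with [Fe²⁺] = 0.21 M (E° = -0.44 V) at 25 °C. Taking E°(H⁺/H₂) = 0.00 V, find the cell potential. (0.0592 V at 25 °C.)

The hydrogen couple is the cathode, so E°_cell = 0.44 V; n = 2.
[H⁺] = 10^(−4.20) = 6.3 × 10^-5 M, and Q = [Fe²⁺]·P(H₂) / [H⁺]^2 = 5.27 × 10^7.
E = E° − (0.0592/2) log Q = 0.44 − (0.0592/2)(7.722) = 0.211 V.

0.21 V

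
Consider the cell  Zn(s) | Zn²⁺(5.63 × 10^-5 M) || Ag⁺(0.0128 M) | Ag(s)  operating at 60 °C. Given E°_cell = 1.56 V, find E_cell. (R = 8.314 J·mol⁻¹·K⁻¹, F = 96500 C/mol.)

1.58 V

Balancing electrons gives n = 2; the reaction quotient is Q = [Zn²⁺]/[Ag⁺]^2 = 0.344.
E = E° − (RT/nF) ln Q = 1.56 − (8.314×333)/(2×96500) × (-1.068) = 1.560 + 0.015 = 1.575 V.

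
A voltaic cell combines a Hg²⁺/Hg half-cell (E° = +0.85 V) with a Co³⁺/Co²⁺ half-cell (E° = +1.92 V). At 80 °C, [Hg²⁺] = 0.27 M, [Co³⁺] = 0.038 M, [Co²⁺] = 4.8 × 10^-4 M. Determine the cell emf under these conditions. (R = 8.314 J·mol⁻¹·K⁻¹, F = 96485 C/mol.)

The Co³⁺/Co²⁺ couple has the higher reduction potential and acts as the cathode, so E°_cell = +1.92 − (+0.85) = 1.07 V.
Balancing electrons gives n = 2; the reaction quotient is Q = [Hg²⁺]·[Co²⁺]^2/[Co³⁺]^2 = 4.31 × 10^-5.
E = E° − (RT/nF) ln Q = 1.07 − (8.314×353)/(2×96485) × (-10.052) = 1.070 + 0.153 = 1.223 V.

1.22 V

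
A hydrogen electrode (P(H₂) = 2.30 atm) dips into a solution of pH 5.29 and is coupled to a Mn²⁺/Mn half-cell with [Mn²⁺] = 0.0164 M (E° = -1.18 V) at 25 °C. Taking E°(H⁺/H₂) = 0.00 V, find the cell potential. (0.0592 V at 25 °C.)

0.91 V

The hydrogen couple is the cathode, so E°_cell = 1.18 V; n = 2.
[H⁺] = 10^(−5.29) = 5.1 × 10^-6 M, and Q = [Mn²⁺]·P(H₂) / [H⁺]^2 = 1.43 × 10^9.
E = E° − (0.0592/2) log Q = 1.18 − (0.0592/2)(9.157) = 0.909 V.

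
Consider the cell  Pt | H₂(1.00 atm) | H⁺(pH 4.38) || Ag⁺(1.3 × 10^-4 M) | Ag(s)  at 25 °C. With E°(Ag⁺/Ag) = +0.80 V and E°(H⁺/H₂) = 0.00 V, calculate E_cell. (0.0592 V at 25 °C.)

0.83 V

The Ag⁺/Ag couple is the cathode, so E°_cell = 0.80 V; n = 2.
[H⁺] = 10^(−4.38) = 4.2 × 10^-5 M, and Q = [H⁺]^2 / ([Ag⁺]^2·P(H₂)) = 0.103.
E = E° − (0.0592/2) log Q = 0.80 − (0.0592/2)(-0.988) = 0.829 V.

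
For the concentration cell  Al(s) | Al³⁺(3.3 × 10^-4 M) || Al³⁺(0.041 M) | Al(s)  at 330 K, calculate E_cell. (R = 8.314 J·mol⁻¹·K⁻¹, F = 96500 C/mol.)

0.046 V

Both half-cells are Al³⁺/Al, so E°_cell = 0. The concentrated side is the cathode; the cell reaction moves Al³⁺ from high to low concentration with n = 3.
Q = [Al³⁺]_dilute/[Al³⁺]_conc = 3.3 × 10^-4/0.041 = 0.00805.
E = 0 − (RT/nF) ln Q = −((8.314×330)/(3×96500))(-4.822) = 0.0457 V.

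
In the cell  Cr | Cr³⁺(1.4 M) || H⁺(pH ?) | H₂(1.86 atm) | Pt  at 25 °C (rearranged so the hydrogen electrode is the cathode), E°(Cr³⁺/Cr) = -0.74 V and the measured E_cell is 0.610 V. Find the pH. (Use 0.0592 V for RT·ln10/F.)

E°_cell = 0.74 V and n = 6.
log Q = n(E° − E)/0.0592 = 6×(0.74 − 0.610)/0.0592 = 13.176.
With Q = [Cr³⁺]^2·P(H₂)^3 / [H⁺]^6, solving for [H⁺] gives log[H⁺] = -2.012, so pH = 2.01.

pH = 2.01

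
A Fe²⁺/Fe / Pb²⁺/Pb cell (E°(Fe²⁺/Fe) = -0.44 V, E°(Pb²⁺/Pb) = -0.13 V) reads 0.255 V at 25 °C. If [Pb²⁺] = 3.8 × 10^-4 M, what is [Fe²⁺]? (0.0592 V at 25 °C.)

0.027 M

From the Nernst equation, log Q = n(E° − E)/0.0592 = 2(0.31 − 0.255)/0.0592 = 1.858, so Q = 72.1.
With Q = [Fe²⁺]/[Pb²⁺] and the known concentrations, [Fe²⁺] in the numerator gives [Fe²⁺] = 0.027 M.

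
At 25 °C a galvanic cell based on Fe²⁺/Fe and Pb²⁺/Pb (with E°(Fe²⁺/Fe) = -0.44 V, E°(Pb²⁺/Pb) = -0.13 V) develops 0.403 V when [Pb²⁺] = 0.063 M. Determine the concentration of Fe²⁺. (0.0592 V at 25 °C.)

4.5 × 10^-5 M

From the Nernst equation, log Q = n(E° − E)/0.0592 = 2(0.31 − 0.403)/0.0592 = -3.142, so Q = 7.21 × 10^-4.
With Q = [Fe²⁺]/[Pb²⁺] and the known concentrations, [Fe²⁺] in the numerator gives [Fe²⁺] = 4.5 × 10^-5 M.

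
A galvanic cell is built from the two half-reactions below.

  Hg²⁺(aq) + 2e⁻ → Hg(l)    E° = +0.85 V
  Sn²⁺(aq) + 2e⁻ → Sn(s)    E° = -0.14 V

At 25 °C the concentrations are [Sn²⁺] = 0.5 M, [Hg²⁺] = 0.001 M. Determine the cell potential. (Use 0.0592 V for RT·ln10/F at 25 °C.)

The Hg²⁺/Hg couple has the higher reduction potential and acts as the cathode, so E°_cell = +0.85 − (-0.14) = 0.99 V.
Balancing electrons gives n = 2; the reaction quotient is Q = [Sn²⁺]/[Hg²⁺] = 500.
At 25 °C, E = E° − (0.0592/n) log Q = 0.99 − (0.0592/2)(2.699) = 0.990 − 0.080 = 0.910 V.

0.910 V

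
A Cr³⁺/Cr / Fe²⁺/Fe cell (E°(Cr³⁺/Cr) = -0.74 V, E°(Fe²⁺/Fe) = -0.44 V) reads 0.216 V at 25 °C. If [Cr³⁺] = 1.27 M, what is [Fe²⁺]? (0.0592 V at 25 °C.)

From the Nernst equation, log Q = n(E° − E)/0.0592 = 6(0.30 − 0.216)/0.0592 = 8.514, so Q = 3.26 × 10^8.
With Q = [Cr³⁺]^2/[Fe²⁺]^3 and the known concentrations, [Fe²⁺]^3 in the denominator gives [Fe²⁺] = 0.0017 M.

0.0017 M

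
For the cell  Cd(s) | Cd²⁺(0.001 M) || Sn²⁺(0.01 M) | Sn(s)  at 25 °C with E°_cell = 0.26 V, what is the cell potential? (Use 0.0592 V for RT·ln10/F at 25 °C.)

0.290 V

Balancing electrons gives n = 2; the reaction quotient is Q = [Cd²⁺]/[Sn²⁺] = 0.100.
At 25 °C, E = E° − (0.0592/n) log Q = 0.26 − (0.0592/2)(-1.000) = 0.260 + 0.030 = 0.290 V.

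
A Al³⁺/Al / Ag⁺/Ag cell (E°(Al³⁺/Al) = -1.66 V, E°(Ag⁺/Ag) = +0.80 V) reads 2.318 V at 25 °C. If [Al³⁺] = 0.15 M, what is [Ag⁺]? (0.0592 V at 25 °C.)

0.0021 M

From the Nernst equation, log Q = n(E° − E)/0.0592 = 3(2.46 − 2.318)/0.0592 = 7.196, so Q = 1.57 × 10^7.
With Q = [Al³⁺]/[Ag⁺]^3 and the known concentrations, [Ag⁺]^3 in the denominator gives [Ag⁺] = 0.0021 M.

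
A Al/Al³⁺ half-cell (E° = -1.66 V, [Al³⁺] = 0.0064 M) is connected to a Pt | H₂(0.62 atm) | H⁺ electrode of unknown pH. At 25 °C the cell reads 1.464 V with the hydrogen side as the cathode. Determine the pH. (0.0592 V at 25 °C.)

pH = 4.15

E°_cell = 1.66 V and n = 6.
log Q = n(E° − E)/0.0592 = 6×(1.66 − 1.464)/0.0592 = 19.865.
With Q = [Al³⁺]^2·P(H₂)^3 / [H⁺]^6, solving for [H⁺] gives log[H⁺] = -4.146, so pH = 4.15.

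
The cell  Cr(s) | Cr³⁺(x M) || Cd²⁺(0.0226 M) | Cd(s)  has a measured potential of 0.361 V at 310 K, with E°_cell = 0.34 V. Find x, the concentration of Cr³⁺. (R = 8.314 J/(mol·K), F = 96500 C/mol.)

From the Nernst equation, ln Q = nF(E° − E)/RT = 6×96500×(0.34 − 0.361)/(8.314×310) = -4.718, so Q = 0.00894.
With Q = [Cr³⁺]^2/[Cd²⁺]^3 and the known concentrations, [Cr³⁺]^2 in the numerator gives [Cr³⁺] = 3.2 × 10^-4 M.

3.2 × 10^-4 M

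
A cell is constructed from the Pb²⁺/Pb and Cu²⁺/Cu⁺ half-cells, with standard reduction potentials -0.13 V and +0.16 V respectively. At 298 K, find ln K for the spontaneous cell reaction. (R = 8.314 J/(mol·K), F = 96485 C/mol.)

ln K = 22.6

E°_cell = +0.16 − (-0.13) = 0.29 V, with n = 2 electrons transferred.
At equilibrium E = 0, so the Nernst equation gives ln K = nFE°/RT = (2)(96485)(0.29)/((8.314)(298)) = 22.59.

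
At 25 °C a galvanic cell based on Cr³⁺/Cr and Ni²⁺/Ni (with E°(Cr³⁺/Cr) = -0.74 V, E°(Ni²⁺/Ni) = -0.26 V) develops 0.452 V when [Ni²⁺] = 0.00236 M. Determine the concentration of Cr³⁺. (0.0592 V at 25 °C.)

0.003 M

From the Nernst equation, log Q = n(E° − E)/0.0592 = 6(0.48 − 0.452)/0.0592 = 2.838, so Q = 688.
With Q = [Cr³⁺]^2/[Ni²⁺]^3 and the known concentrations, [Cr³⁺]^2 in the numerator gives [Cr³⁺] = 0.003 M.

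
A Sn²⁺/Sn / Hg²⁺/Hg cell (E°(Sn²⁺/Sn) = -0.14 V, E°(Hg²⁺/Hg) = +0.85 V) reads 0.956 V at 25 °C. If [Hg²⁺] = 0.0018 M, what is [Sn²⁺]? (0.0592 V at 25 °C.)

From the Nernst equation, log Q = n(E° − E)/0.0592 = 2(0.99 − 0.956)/0.0592 = 1.149, so Q = 14.1.
With Q = [Sn²⁺]/[Hg²⁺] and the known concentrations, [Sn²⁺] in the numerator gives [Sn²⁺] = 0.025 M.

0.025 M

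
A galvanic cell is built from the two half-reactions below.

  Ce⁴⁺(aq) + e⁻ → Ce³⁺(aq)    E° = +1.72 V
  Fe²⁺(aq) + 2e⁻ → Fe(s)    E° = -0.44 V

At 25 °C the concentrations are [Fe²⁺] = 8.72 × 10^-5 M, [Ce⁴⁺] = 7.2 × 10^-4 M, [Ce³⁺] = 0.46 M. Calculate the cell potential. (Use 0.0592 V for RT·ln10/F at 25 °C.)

2.11 V

The Ce⁴⁺/Ce³⁺ couple has the higher reduction potential and acts as the cathode, so E°_cell = +1.72 − (-0.44) = 2.16 V.
Balancing electrons gives n = 2; the reaction quotient is Q = [Fe²⁺]·[Ce³⁺]^2/[Ce⁴⁺]^2 = 35.6.
At 25 °C, E = E° − (0.0592/n) log Q = 2.16 − (0.0592/2)(1.551) = 2.160 − 0.046 = 2.114 V.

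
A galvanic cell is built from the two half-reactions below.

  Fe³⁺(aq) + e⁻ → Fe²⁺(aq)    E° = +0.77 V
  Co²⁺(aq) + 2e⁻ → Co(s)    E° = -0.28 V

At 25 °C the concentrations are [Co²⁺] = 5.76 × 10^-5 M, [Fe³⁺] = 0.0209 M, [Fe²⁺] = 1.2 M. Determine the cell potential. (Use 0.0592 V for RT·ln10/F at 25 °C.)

1.07 V

The Fe³⁺/Fe²⁺ couple has the higher reduction potential and acts as the cathode, so E°_cell = +0.77 − (-0.28) = 1.05 V.
Balancing electrons gives n = 2; the reaction quotient is Q = [Co²⁺]·[Fe²⁺]^2/[Fe³⁺]^2 = 0.190.
At 25 °C, E = E° − (0.0592/n) log Q = 1.05 − (0.0592/2)(-0.722) = 1.050 + 0.021 = 1.071 V.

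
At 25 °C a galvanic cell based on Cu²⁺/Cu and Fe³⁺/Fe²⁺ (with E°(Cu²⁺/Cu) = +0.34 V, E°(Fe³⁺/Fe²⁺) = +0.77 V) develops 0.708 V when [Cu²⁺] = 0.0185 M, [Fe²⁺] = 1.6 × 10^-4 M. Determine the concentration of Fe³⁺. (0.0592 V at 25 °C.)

1.1 M

From the Nernst equation, log Q = n(E° − E)/0.0592 = 2(0.43 − 0.708)/0.0592 = -9.392, so Q = 4.06 × 10^-10.
With Q = [Cu²⁺]·[Fe²⁺]^2/[Fe³⁺]^2 and the known concentrations, [Fe³⁺]^2 in the denominator gives [Fe³⁺] = 1.1 M.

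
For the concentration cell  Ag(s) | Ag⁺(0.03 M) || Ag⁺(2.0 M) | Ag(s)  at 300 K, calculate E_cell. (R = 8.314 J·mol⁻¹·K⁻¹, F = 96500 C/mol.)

0.11 V

Both half-cells are Ag⁺/Ag, so E°_cell = 0. The concentrated side is the cathode; the cell reaction moves Ag⁺ from high to low concentration with n = 1.
Q = [Ag⁺]_dilute/[Ag⁺]_conc = 0.03/2.0 = 0.0150.
E = 0 − (RT/nF) ln Q = −((8.314×300)/(1×96500))(-4.200) = 0.1086 V.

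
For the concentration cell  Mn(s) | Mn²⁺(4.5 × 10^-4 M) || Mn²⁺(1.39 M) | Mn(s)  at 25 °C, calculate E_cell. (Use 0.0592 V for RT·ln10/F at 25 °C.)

0.10 V

Both half-cells are Mn²⁺/Mn, so E°_cell = 0. The concentrated side is the cathode; the cell reaction moves Mn²⁺ from high to low concentration with n = 2.
Q = [Mn²⁺]_dilute/[Mn²⁺]_conc = 4.5 × 10^-4/1.39 = 3.24 × 10^-4.
E = 0 − (0.0592/2) log Q = −(0.0592/2)(-3.490) = 0.1033 V.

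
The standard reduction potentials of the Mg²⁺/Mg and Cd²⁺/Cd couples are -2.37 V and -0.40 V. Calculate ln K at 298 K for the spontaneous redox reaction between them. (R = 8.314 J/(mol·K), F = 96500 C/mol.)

E°_cell = -0.40 − (-2.37) = 1.97 V, with n = 2 electrons transferred.
At equilibrium E = 0, so the Nernst equation gives ln K = nFE°/RT = (2)(96500)(1.97)/((8.314)(298)) = 153.46.

ln K = 153.5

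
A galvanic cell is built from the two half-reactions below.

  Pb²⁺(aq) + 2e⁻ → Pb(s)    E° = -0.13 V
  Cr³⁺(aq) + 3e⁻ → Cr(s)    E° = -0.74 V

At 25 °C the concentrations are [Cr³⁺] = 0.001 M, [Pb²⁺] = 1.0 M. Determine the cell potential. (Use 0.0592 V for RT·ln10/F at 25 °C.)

0.669 V

The Pb²⁺/Pb couple has the higher reduction potential and acts as the cathode, so E°_cell = -0.13 − (-0.74) = 0.61 V.
Balancing electrons gives n = 6; the reaction quotient is Q = [Cr³⁺]^2/[Pb²⁺]^3 = 1 × 10^-6.
At 25 °C, E = E° − (0.0592/n) log Q = 0.61 − (0.0592/6)(-6.000) = 0.610 + 0.059 = 0.669 V.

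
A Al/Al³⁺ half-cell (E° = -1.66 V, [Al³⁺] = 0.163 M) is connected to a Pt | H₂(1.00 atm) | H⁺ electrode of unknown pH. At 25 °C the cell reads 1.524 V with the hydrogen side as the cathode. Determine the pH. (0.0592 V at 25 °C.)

pH = 2.56

E°_cell = 1.66 V and n = 6.
log Q = n(E° − E)/0.0592 = 6×(1.66 − 1.524)/0.0592 = 13.784.
With Q = [Al³⁺]^2·P(H₂)^3 / [H⁺]^6, solving for [H⁺] gives log[H⁺] = -2.560, so pH = 2.56.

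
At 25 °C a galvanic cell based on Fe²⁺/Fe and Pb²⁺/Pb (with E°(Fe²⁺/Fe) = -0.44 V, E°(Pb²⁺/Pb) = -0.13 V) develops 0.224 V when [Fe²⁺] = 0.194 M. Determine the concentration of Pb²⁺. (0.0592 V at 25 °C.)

2.4 × 10^-4 M

From the Nernst equation, log Q = n(E° − E)/0.0592 = 2(0.31 − 0.224)/0.0592 = 2.905, so Q = 804.
With Q = [Fe²⁺]/[Pb²⁺] and the known concentrations, [Pb²⁺] in the denominator gives [Pb²⁺] = 2.4 × 10^-4 M.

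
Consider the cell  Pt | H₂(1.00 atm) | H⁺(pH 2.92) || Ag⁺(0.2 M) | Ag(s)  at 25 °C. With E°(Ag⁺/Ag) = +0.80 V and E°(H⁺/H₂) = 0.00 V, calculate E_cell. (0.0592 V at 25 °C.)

The Ag⁺/Ag couple is the cathode, so E°_cell = 0.80 V; n = 2.
[H⁺] = 10^(−2.92) = 0.0012 M, and Q = [H⁺]^2 / ([Ag⁺]^2·P(H₂)) = 3.61 × 10^-5.
E = E° − (0.0592/2) log Q = 0.80 − (0.0592/2)(-4.442) = 0.931 V.

0.93 V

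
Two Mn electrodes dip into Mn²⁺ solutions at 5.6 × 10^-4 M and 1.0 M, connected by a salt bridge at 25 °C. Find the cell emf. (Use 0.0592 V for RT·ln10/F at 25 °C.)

Both half-cells are Mn²⁺/Mn, so E°_cell = 0. The concentrated side is the cathode; the cell reaction moves Mn²⁺ from high to low concentration with n = 2.
Q = [Mn²⁺]_dilute/[Mn²⁺]_conc = 5.6 × 10^-4/1.0 = 5.6 × 10^-4.
E = 0 − (0.0592/2) log Q = −(0.0592/2)(-3.252) = 0.0963 V.

0.096 V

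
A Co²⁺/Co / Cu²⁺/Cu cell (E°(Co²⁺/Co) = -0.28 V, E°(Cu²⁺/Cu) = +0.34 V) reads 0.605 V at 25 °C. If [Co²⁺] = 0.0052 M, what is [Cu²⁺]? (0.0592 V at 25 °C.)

From the Nernst equation, log Q = n(E° − E)/0.0592 = 2(0.62 − 0.605)/0.0592 = 0.507, so Q = 3.21.
With Q = [Co²⁺]/[Cu²⁺] and the known concentrations, [Cu²⁺] in the denominator gives [Cu²⁺] = 0.0016 M.

0.0016 M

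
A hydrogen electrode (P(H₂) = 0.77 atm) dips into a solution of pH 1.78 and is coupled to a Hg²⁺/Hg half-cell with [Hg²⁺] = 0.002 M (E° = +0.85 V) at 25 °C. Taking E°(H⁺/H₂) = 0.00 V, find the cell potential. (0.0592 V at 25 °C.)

0.87 V

The Hg²⁺/Hg couple is the cathode, so E°_cell = 0.85 V; n = 2.
[H⁺] = 10^(−1.78) = 0.017 M, and Q = [H⁺]^2 / ([Hg²⁺]·P(H₂)) = 0.179.
E = E° − (0.0592/2) log Q = 0.85 − (0.0592/2)(-0.748) = 0.872 V.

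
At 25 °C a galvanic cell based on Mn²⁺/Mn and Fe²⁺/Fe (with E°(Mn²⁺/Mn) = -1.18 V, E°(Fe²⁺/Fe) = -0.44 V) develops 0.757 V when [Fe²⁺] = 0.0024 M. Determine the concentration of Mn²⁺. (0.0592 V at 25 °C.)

From the Nernst equation, log Q = n(E° − E)/0.0592 = 2(0.74 − 0.757)/0.0592 = -0.574, so Q = 0.266.
With Q = [Mn²⁺]/[Fe²⁺] and the known concentrations, [Mn²⁺] in the numerator gives [Mn²⁺] = 6.4 × 10^-4 M.

6.4 × 10^-4 M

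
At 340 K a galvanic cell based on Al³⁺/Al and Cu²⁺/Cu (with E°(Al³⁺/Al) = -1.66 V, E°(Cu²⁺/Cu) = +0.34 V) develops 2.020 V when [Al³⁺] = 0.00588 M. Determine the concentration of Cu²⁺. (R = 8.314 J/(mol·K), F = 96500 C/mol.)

From the Nernst equation, ln Q = nF(E° − E)/RT = 6×96500×(2.00 − 2.020)/(8.314×340) = -4.097, so Q = 0.0166.
With Q = [Al³⁺]^2/[Cu²⁺]^3 and the known concentrations, [Cu²⁺]^3 in the denominator gives [Cu²⁺] = 0.13 M.

0.13 M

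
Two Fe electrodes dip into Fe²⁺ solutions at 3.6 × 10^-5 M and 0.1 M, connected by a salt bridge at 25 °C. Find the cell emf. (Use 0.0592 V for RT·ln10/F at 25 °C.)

Both half-cells are Fe²⁺/Fe, so E°_cell = 0. The concentrated side is the cathode; the cell reaction moves Fe²⁺ from high to low concentration with n = 2.
Q = [Fe²⁺]_dilute/[Fe²⁺]_conc = 3.6 × 10^-5/0.1 = 3.6 × 10^-4.
E = 0 − (0.0592/2) log Q = −(0.0592/2)(-3.444) = 0.1019 V.

0.10 V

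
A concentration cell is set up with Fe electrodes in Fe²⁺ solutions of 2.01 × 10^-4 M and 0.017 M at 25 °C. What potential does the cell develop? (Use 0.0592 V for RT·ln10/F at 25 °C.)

Both half-cells are Fe²⁺/Fe, so E°_cell = 0. The concentrated side is the cathode; the cell reaction moves Fe²⁺ from high to low concentration with n = 2.
Q = [Fe²⁺]_dilute/[Fe²⁺]_conc = 2.01 × 10^-4/0.017 = 0.0118.
E = 0 − (0.0592/2) log Q = −(0.0592/2)(-1.927) = 0.0570 V.

0.057 V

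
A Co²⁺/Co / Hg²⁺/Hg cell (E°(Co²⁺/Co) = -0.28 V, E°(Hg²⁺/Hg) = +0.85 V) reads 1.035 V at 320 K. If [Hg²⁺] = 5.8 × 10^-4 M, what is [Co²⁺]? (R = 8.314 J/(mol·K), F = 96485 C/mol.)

From the Nernst equation, ln Q = nF(E° − E)/RT = 2×96485×(1.13 − 1.035)/(8.314×320) = 6.891, so Q = 983.
With Q = [Co²⁺]/[Hg²⁺] and the known concentrations, [Co²⁺] in the numerator gives [Co²⁺] = 0.57 M.

0.57 M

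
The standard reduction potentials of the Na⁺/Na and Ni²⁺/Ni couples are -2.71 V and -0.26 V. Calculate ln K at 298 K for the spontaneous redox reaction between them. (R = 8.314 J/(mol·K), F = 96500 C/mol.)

E°_cell = -0.26 − (-2.71) = 2.45 V, with n = 2 electrons transferred.
At equilibrium E = 0, so the Nernst equation gives ln K = nFE°/RT = (2)(96500)(2.45)/((8.314)(298)) = 190.85.

ln K = 190.9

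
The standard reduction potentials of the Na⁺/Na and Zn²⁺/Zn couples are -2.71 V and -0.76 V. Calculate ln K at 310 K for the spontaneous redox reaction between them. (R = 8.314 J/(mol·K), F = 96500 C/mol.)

E°_cell = -0.76 − (-2.71) = 1.95 V, with n = 2 electrons transferred.
At equilibrium E = 0, so the Nernst equation gives ln K = nFE°/RT = (2)(96500)(1.95)/((8.314)(310)) = 146.02.

ln K = 146.0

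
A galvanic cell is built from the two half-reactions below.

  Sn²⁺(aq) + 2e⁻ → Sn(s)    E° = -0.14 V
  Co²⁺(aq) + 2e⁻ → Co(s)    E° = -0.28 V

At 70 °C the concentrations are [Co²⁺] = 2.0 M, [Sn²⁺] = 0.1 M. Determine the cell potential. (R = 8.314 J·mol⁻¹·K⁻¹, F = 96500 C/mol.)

The Sn²⁺/Sn couple has the higher reduction potential and acts as the cathode, so E°_cell = -0.14 − (-0.28) = 0.14 V.
Balancing electrons gives n = 2; the reaction quotient is Q = [Co²⁺]/[Sn²⁺] = 20.0.
E = E° − (RT/nF) ln Q = 0.14 − (8.314×343)/(2×96500) × (2.996) = 0.140 − 0.044 = 0.096 V.

0.096 V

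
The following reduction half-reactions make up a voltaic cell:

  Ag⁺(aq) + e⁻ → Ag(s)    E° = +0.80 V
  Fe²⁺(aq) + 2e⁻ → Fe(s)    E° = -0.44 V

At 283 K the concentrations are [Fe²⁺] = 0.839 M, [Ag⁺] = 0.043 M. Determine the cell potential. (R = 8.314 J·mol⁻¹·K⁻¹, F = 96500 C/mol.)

The Ag⁺/Ag couple has the higher reduction potential and acts as the cathode, so E°_cell = +0.80 − (-0.44) = 1.24 V.
Balancing electrons gives n = 2; the reaction quotient is Q = [Fe²⁺]/[Ag⁺]^2 = 454.
E = E° − (RT/nF) ln Q = 1.24 − (8.314×283)/(2×96500) × (6.118) = 1.240 − 0.075 = 1.165 V.

1.17 V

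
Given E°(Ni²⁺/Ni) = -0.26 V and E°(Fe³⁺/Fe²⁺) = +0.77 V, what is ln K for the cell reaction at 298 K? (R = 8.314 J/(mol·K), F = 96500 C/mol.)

E°_cell = +0.77 − (-0.26) = 1.03 V, with n = 2 electrons transferred.
At equilibrium E = 0, so the Nernst equation gives ln K = nFE°/RT = (2)(96500)(1.03)/((8.314)(298)) = 80.24.

ln K = 80.2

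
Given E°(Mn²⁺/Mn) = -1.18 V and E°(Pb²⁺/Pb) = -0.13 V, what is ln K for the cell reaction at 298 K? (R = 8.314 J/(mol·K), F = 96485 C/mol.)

E°_cell = -0.13 − (-1.18) = 1.05 V, with n = 2 electrons transferred.
At equilibrium E = 0, so the Nernst equation gives ln K = nFE°/RT = (2)(96485)(1.05)/((8.314)(298)) = 81.78.

ln K = 81.8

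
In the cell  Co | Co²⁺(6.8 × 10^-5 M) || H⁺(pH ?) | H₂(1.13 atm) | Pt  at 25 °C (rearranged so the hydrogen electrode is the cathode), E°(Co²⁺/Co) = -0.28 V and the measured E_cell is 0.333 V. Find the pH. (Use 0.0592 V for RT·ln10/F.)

E°_cell = 0.28 V and n = 2.
log Q = n(E° − E)/0.0592 = 2×(0.28 − 0.333)/0.0592 = -1.791.
With Q = [Co²⁺]·P(H₂) / [H⁺]^2, solving for [H⁺] gives log[H⁺] = -1.162, so pH = 1.16.

pH = 1.16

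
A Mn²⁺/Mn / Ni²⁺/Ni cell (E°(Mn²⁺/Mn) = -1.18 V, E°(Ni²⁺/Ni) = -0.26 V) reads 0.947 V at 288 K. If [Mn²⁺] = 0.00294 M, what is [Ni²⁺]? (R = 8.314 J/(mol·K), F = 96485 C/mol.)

0.026 M

From the Nernst equation, ln Q = nF(E° − E)/RT = 2×96485×(0.92 − 0.947)/(8.314×288) = -2.176, so Q = 0.113.
With Q = [Mn²⁺]/[Ni²⁺] and the known concentrations, [Ni²⁺] in the denominator gives [Ni²⁺] = 0.026 M.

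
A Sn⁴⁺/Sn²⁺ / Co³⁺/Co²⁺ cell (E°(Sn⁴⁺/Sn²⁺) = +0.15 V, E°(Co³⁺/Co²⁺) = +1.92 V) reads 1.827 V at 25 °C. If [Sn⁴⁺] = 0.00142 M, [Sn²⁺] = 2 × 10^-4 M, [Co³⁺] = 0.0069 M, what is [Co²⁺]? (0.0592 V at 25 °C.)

2.8 × 10^-4 M

From the Nernst equation, log Q = n(E° − E)/0.0592 = 2(1.77 − 1.827)/0.0592 = -1.926, so Q = 0.0119.
With Q = [Sn⁴⁺]·[Co²⁺]^2/([Sn²⁺]·[Co³⁺]^2) and the known concentrations, [Co²⁺]^2 in the numerator gives [Co²⁺] = 2.8 × 10^-4 M.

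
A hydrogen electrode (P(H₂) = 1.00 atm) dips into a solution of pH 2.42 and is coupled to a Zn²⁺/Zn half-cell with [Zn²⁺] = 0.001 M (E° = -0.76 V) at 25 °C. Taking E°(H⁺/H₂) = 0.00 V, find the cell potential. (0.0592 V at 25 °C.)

The hydrogen couple is the cathode, so E°_cell = 0.76 V; n = 2.
[H⁺] = 10^(−2.42) = 0.0038 M, and Q = [Zn²⁺]·P(H₂) / [H⁺]^2 = 69.2.
E = E° − (0.0592/2) log Q = 0.76 − (0.0592/2)(1.840) = 0.706 V.

0.71 V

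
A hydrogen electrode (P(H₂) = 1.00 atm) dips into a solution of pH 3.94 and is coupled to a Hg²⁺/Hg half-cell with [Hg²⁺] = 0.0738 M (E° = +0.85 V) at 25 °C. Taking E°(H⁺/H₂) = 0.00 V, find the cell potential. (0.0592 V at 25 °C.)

1.05 V

The Hg²⁺/Hg couple is the cathode, so E°_cell = 0.85 V; n = 2.
[H⁺] = 10^(−3.94) = 1.1 × 10^-4 M, and Q = [H⁺]^2 / ([Hg²⁺]·P(H₂)) = 1.79 × 10^-7.
E = E° − (0.0592/2) log Q = 0.85 − (0.0592/2)(-6.748) = 1.050 V.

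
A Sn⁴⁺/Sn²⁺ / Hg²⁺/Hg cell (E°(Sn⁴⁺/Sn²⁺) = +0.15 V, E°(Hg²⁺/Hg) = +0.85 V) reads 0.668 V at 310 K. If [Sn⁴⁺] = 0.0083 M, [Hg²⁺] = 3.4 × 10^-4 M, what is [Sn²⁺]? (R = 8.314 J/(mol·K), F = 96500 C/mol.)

2.2 M

From the Nernst equation, ln Q = nF(E° − E)/RT = 2×96500×(0.70 − 0.668)/(8.314×310) = 2.396, so Q = 11.0.
With Q = [Sn⁴⁺]/([Sn²⁺]·[Hg²⁺]) and the known concentrations, [Sn²⁺] in the denominator gives [Sn²⁺] = 2.2 M.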